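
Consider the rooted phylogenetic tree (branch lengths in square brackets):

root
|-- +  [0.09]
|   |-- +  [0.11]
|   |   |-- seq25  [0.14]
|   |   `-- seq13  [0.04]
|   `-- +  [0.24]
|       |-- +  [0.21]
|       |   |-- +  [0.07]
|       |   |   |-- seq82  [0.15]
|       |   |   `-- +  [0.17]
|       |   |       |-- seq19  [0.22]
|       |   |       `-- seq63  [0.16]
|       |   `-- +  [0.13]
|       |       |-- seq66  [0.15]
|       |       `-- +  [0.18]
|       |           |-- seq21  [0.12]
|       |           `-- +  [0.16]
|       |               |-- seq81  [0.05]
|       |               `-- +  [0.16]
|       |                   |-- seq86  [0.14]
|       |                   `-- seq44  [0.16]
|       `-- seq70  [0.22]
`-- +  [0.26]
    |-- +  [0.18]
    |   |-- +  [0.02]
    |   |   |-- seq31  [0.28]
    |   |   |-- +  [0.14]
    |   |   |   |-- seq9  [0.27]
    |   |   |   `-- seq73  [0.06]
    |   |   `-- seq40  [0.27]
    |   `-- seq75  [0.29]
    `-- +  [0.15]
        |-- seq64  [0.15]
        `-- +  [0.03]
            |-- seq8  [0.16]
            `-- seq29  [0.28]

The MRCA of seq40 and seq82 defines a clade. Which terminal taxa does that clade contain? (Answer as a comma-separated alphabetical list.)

Tracing seq40: it sits inside (seq31,(seq9,seq73),seq40).
Tracing seq82: it sits inside (seq82,(seq19,seq63)).
The smallest clade enclosing both is the whole tree (their MRCA is the root), so the answer is all 19 tips in alphabetical order.

seq13, seq19, seq21, seq25, seq29, seq31, seq40, seq44, seq63, seq64, seq66, seq70, seq73, seq75, seq8, seq81, seq82, seq86, seq9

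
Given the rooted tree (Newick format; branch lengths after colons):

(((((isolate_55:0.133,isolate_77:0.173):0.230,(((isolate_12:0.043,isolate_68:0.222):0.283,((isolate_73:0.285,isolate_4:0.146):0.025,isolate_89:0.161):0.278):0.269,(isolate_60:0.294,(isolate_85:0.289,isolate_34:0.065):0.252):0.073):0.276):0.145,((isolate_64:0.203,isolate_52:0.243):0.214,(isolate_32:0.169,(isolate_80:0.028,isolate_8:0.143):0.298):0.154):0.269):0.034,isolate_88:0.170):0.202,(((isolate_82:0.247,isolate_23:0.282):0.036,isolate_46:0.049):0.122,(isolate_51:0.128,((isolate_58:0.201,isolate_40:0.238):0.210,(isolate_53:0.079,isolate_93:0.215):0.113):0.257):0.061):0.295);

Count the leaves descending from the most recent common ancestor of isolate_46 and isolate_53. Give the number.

8

The MRCA of isolate_46 and isolate_53 is the node subtending (((isolate_82,isolate_23),isolate_46),(isolate_51,((isolate_58,isolate_40),(isolate_53,isolate_93)))).
That clade contains 8 terminal taxa: isolate_23, isolate_40, isolate_46, isolate_51, isolate_53, isolate_58, isolate_82, isolate_93.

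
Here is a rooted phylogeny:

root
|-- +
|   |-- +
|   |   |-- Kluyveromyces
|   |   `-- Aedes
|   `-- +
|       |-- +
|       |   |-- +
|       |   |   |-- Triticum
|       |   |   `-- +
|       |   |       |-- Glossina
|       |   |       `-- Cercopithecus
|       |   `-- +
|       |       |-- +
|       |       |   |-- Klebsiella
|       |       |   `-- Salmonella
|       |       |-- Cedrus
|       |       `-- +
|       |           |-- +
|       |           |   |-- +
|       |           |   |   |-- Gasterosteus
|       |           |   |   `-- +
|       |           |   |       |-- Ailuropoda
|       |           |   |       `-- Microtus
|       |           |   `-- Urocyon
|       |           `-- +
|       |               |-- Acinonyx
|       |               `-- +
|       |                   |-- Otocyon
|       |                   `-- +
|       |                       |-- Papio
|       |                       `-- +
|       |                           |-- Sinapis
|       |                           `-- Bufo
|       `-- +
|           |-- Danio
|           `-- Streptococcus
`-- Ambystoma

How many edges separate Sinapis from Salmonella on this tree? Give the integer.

The MRCA of Sinapis and Salmonella is the node subtending ((Klebsiella,Salmonella),Cedrus,(((Gasterosteus,(Ailuropoda,Microtus)),Urocyon),(Acinonyx,(Otocyon,(Papio,(Sinapis,Bufo)))))).
From Sinapis up to that node: 6 branches. From Salmonella up to the same node: 2 branches. Total: 6 + 2 = 8.

8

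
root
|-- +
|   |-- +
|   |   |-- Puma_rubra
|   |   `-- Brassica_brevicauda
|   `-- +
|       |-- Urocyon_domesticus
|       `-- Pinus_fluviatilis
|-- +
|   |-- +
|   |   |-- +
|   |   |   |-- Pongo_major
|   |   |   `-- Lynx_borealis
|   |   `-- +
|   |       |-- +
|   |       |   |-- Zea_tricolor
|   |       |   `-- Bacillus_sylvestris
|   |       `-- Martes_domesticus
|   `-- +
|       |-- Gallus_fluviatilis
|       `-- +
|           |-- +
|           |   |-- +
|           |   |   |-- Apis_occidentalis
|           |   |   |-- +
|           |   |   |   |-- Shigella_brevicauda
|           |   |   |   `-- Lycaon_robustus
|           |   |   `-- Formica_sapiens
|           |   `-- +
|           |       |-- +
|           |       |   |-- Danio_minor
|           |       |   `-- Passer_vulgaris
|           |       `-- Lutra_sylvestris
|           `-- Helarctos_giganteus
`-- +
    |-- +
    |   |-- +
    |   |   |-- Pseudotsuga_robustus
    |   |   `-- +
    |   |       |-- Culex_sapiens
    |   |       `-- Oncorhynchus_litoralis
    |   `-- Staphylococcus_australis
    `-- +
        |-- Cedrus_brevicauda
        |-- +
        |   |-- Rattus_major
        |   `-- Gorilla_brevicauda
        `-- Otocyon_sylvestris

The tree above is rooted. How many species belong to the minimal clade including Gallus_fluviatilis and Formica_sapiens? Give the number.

9

The MRCA of Gallus_fluviatilis and Formica_sapiens is the node subtending (Gallus_fluviatilis,(((Apis_occidentalis,(Shigella_brevicauda,Lycaon_robustus),Formica_sapiens),((Danio_minor,Passer_vulgaris),Lutra_sylvestris)),Helarctos_giganteus)).
That clade contains 9 terminal taxa: Apis_occidentalis, Danio_minor, Formica_sapiens, Gallus_fluviatilis, Helarctos_giganteus, Lutra_sylvestris, Lycaon_robustus, Passer_vulgaris, Shigella_brevicauda.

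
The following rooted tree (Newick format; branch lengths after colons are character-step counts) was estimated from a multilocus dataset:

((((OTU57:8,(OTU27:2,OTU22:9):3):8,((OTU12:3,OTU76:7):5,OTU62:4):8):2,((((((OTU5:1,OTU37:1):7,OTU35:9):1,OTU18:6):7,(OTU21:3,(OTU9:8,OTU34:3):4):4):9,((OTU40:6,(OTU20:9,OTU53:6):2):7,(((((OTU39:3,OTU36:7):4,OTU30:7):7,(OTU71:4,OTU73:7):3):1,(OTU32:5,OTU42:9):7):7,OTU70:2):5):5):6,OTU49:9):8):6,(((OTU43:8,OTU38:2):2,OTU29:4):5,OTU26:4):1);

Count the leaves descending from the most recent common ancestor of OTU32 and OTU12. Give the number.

The MRCA of OTU32 and OTU12 is the node subtending (((OTU57,(OTU27,OTU22)),((OTU12,OTU76),OTU62)),((((((OTU5,OTU37),OTU35),OTU18),(OTU21,(OTU9,OTU34))),((OTU40,(OTU20,OTU53)),(((((OTU39,OTU36),OTU30),(OTU71,OTU73)),(OTU32,OTU42)),OTU70))),OTU49)).
That clade contains 25 terminal taxa: OTU12, OTU18, OTU20, OTU21, OTU22, OTU27, OTU30, OTU32, OTU34, OTU35, OTU36, OTU37, OTU39, OTU40, OTU42, OTU49, OTU5, OTU53, OTU57, OTU62, OTU70, OTU71, OTU73, OTU76, OTU9.

25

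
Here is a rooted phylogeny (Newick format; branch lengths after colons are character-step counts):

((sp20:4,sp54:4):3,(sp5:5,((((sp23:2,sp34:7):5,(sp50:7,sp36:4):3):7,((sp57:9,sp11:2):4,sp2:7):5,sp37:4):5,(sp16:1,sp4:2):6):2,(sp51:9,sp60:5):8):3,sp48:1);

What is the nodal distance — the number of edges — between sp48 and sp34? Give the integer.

7

The MRCA of sp48 and sp34 is the root of the tree.
From sp48 up to that node: 1 branch. From sp34 up to the same node: 6 branches. Total: 1 + 6 = 7.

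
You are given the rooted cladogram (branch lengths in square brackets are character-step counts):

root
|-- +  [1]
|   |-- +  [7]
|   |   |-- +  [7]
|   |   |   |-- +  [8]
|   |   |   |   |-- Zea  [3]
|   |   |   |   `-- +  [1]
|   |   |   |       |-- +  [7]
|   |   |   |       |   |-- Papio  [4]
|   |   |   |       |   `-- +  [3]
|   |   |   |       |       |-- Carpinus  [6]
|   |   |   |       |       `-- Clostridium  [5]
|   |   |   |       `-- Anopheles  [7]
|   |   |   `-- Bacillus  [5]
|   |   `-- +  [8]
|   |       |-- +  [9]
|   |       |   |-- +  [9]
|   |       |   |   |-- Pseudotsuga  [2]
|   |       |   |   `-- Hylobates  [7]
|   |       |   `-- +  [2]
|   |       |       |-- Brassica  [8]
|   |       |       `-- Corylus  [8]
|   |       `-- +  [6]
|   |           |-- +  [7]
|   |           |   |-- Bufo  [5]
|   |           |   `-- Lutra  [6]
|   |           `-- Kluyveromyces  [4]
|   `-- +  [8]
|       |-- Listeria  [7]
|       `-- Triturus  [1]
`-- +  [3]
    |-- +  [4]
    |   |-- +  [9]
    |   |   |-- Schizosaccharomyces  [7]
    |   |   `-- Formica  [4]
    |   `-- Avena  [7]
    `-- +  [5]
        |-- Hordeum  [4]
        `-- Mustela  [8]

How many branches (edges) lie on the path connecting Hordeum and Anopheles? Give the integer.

The MRCA of Hordeum and Anopheles is the root of the tree.
From Hordeum up to that node: 3 branches. From Anopheles up to the same node: 6 branches. Total: 3 + 6 = 9.

9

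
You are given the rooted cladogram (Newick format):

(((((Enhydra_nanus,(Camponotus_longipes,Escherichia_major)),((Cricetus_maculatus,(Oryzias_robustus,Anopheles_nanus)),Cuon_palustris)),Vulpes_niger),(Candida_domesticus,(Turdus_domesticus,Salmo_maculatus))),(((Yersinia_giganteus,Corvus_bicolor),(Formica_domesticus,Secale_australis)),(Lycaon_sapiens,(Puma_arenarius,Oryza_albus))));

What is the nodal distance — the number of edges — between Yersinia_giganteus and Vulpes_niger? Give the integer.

The MRCA of Yersinia_giganteus and Vulpes_niger is the root of the tree.
From Yersinia_giganteus up to that node: 4 branches. From Vulpes_niger up to the same node: 3 branches. Total: 4 + 3 = 7.

7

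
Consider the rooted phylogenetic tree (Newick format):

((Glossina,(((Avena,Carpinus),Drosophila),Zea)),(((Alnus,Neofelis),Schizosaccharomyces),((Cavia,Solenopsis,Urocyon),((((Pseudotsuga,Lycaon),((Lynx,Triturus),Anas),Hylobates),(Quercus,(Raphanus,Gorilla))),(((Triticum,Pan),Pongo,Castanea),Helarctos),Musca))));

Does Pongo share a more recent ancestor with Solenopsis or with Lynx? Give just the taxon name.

The MRCA of Pongo and Lynx subtends ((((Pseudotsuga,Lycaon),((Lynx,Triturus),Anas),Hylobates),(Quercus,(Raphanus,Gorilla))),(((Triticum,Pan),Pongo,Castanea),Helarctos),Musca) (15 taxa).
The MRCA of Pongo and Solenopsis subtends ((Cavia,Solenopsis,Urocyon),((((Pseudotsuga,Lycaon),((Lynx,Triturus),Anas),Hylobates),(Quercus,(Raphanus,Gorilla))),(((Triticum,Pan),Pongo,Castanea),Helarctos),Musca)) (18 taxa).
The first is nested inside the second, so Pongo shares a more recent common ancestor with Lynx.

Lynx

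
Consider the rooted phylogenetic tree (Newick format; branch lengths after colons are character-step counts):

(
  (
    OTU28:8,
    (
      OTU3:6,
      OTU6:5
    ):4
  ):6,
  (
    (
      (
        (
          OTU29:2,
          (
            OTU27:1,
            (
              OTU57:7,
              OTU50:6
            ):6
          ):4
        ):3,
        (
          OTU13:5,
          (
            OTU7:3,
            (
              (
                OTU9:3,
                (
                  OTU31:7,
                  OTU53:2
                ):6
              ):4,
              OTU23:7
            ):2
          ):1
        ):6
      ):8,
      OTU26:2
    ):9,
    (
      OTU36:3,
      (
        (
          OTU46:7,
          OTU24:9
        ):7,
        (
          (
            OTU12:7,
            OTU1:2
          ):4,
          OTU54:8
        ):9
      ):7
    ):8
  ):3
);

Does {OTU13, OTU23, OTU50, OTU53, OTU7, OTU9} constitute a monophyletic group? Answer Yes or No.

No

The MRCA of the listed taxa subtends ((OTU29,(OTU27,(OTU57,OTU50))),(OTU13,(OTU7,((OTU9,(OTU31,OTU53)),OTU23)))).
That clade also contains OTU27, OTU29, OTU31, OTU57, which are not in the proposed group, so the group is not monophyletic.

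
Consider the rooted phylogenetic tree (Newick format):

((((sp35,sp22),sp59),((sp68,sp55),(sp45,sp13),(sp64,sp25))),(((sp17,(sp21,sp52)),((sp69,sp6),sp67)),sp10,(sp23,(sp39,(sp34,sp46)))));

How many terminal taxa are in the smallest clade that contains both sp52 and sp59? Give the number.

20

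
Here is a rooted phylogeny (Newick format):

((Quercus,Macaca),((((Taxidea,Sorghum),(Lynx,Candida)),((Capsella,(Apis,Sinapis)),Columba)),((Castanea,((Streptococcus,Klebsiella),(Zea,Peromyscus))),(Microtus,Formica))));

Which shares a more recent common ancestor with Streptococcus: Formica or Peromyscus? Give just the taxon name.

Peromyscus

The MRCA of Streptococcus and Peromyscus subtends ((Streptococcus,Klebsiella),(Zea,Peromyscus)) (4 taxa).
The MRCA of Streptococcus and Formica subtends ((Castanea,((Streptococcus,Klebsiella),(Zea,Peromyscus))),(Microtus,Formica)) (7 taxa).
The first is nested inside the second, so Streptococcus shares a more recent common ancestor with Peromyscus.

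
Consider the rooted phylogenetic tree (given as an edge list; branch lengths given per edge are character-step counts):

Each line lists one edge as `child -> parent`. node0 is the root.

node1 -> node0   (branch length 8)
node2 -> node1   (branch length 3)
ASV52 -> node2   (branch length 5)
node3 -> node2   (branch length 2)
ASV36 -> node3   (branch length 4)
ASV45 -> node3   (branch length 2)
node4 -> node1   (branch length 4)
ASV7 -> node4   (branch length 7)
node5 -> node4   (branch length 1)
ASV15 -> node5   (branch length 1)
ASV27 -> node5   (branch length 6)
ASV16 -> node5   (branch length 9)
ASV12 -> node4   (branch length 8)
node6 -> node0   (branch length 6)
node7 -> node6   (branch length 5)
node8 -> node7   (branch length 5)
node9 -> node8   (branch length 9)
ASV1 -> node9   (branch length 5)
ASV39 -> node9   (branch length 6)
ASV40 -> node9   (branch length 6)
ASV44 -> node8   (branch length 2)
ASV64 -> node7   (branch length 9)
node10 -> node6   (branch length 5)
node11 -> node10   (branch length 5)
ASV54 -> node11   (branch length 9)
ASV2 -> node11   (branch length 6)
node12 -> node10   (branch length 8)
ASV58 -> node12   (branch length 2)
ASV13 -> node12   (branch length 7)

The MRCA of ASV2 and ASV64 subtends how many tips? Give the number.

The MRCA of ASV2 and ASV64 is the node subtending ((((ASV1,ASV39,ASV40),ASV44),ASV64),((ASV54,ASV2),(ASV58,ASV13))).
That clade contains 9 terminal taxa: ASV1, ASV13, ASV2, ASV39, ASV40, ASV44, ASV54, ASV58, ASV64.

9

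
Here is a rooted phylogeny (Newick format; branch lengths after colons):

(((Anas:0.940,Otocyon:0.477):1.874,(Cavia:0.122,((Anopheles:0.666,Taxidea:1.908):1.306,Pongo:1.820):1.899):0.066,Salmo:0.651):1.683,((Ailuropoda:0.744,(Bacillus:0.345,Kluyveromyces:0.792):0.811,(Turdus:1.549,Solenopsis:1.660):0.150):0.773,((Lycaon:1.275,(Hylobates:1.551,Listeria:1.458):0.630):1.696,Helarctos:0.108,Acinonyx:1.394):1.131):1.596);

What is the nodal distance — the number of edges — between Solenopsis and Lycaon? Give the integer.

The MRCA of Solenopsis and Lycaon is the node subtending ((Ailuropoda,(Bacillus,Kluyveromyces),(Turdus,Solenopsis)),((Lycaon,(Hylobates,Listeria)),Helarctos,Acinonyx)).
From Solenopsis up to that node: 3 branches. From Lycaon up to the same node: 3 branches. Total: 3 + 3 = 6.

6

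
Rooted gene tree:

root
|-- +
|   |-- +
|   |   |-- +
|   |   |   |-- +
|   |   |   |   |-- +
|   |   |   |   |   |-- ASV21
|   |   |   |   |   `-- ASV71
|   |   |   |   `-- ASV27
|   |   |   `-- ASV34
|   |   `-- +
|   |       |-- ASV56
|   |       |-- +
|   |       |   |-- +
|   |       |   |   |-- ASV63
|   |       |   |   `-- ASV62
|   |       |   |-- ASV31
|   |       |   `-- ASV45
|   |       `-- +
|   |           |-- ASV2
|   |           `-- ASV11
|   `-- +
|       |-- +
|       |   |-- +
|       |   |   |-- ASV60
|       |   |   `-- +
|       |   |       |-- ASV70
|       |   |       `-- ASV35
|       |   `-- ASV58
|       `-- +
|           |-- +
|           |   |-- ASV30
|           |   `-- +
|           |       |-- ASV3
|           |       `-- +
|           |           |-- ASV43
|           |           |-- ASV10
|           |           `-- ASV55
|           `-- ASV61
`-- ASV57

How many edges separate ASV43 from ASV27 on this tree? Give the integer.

The MRCA of ASV43 and ASV27 is the node subtending (((((ASV21,ASV71),ASV27),ASV34),(ASV56,((ASV63,ASV62),ASV31,ASV45),(ASV2,ASV11))),(((ASV60,(ASV70,ASV35)),ASV58),((ASV30,(ASV3,(ASV43,ASV10,ASV55))),ASV61))).
From ASV43 up to that node: 6 branches. From ASV27 up to the same node: 4 branches. Total: 6 + 4 = 10.

10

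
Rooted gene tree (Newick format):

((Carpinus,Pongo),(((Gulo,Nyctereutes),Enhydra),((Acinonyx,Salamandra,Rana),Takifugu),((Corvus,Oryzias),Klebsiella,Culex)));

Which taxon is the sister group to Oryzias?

Corvus

Oryzias attaches to the tree at the node subtending (Corvus,Oryzias).
The other lineage descending from that same node — the sister group — is the single tip Corvus.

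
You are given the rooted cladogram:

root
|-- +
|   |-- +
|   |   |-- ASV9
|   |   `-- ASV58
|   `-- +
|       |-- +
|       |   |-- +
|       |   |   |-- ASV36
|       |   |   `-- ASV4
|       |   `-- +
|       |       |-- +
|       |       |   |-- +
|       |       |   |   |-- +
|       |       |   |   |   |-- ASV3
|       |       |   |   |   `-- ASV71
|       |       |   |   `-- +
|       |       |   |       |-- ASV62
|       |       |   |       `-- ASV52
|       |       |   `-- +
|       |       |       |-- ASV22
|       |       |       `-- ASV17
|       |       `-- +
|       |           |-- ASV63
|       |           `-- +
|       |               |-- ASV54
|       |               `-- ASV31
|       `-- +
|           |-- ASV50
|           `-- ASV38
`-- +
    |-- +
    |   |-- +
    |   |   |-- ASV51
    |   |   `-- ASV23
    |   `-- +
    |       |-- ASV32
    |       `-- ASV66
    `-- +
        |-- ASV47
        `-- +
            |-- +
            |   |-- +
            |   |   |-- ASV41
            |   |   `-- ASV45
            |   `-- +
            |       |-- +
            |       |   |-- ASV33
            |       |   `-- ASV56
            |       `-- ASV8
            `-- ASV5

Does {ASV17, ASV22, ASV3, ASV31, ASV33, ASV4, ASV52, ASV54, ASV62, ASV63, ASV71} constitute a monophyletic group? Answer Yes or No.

No

The MRCA of the listed taxa is the root, so the smallest clade containing them is the whole tree.
That clade also contains ASV23, ASV32, ASV36, ASV38, ASV41, ASV45, ASV47, ASV5, ASV50, ASV51, ASV56, ASV58, ASV66, ASV8, ASV9, which are not in the proposed group, so the group is not monophyletic.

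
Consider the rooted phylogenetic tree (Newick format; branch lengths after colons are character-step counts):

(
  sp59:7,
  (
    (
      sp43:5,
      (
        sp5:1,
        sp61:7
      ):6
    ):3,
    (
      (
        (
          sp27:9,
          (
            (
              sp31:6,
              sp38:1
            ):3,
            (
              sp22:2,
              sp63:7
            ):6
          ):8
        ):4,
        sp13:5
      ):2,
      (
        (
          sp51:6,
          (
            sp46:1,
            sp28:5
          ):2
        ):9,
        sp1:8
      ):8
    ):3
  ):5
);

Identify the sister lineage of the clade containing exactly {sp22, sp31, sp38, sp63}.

sp27

The clade containing exactly {sp22, sp31, sp38, sp63} attaches to the tree at the node subtending (sp27,((sp31,sp38),(sp22,sp63))).
The other lineage descending from that same node — the sister group — is the single tip sp27.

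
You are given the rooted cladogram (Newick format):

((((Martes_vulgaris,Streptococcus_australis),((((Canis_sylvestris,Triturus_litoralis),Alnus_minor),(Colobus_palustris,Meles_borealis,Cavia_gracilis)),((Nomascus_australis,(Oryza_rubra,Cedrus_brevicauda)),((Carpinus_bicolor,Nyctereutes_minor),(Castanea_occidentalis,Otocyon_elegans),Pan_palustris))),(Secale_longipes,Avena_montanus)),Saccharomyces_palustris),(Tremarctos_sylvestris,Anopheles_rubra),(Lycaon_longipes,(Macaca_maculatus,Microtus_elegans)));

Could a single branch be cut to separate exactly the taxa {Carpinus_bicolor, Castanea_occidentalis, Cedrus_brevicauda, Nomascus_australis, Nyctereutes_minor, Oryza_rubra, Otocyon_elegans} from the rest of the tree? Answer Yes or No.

The MRCA of the listed taxa subtends ((Nomascus_australis,(Oryza_rubra,Cedrus_brevicauda)),((Carpinus_bicolor,Nyctereutes_minor),(Castanea_occidentalis,Otocyon_elegans),Pan_palustris)).
That clade also contains Pan_palustris, which is not in the proposed group, so the group is not monophyletic.

No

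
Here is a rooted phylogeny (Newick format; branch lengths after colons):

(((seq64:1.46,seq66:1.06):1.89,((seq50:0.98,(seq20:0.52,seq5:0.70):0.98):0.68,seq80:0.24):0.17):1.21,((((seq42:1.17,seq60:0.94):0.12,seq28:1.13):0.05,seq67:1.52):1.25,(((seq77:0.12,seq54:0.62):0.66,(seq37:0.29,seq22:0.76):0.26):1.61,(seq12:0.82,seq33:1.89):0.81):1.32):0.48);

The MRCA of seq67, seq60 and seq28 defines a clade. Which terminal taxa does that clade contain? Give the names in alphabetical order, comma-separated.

seq28, seq42, seq60, seq67

Tracing seq67: it sits inside (((seq42,seq60),seq28),seq67).
Tracing seq60: it sits inside (seq42,seq60).
Tracing seq28: it sits inside ((seq42,seq60),seq28).
The smallest clade enclosing all 3 is (((seq42,seq60),seq28),seq67); the answer is its 4 terminal taxa in alphabetical order.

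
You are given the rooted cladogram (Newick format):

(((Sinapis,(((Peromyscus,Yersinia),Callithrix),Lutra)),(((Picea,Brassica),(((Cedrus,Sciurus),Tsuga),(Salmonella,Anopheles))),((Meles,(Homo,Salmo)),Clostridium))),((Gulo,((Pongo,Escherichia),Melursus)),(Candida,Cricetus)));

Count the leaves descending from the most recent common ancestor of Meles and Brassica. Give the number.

11

The MRCA of Meles and Brassica is the node subtending (((Picea,Brassica),(((Cedrus,Sciurus),Tsuga),(Salmonella,Anopheles))),((Meles,(Homo,Salmo)),Clostridium)).
That clade contains 11 terminal taxa: Anopheles, Brassica, Cedrus, Clostridium, Homo, Meles, Picea, Salmo, Salmonella, Sciurus, Tsuga.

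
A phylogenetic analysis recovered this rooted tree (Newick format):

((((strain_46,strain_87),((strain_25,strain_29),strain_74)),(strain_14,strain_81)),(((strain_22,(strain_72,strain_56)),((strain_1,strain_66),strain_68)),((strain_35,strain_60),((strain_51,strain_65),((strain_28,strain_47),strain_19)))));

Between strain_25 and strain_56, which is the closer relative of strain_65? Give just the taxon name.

The MRCA of strain_65 and strain_56 subtends (((strain_22,(strain_72,strain_56)),((strain_1,strain_66),strain_68)),((strain_35,strain_60),((strain_51,strain_65),((strain_28,strain_47),strain_19)))) (13 taxa).
The MRCA of strain_65 and strain_25 is the root, subtending the entire tree (20 taxa).
The first is nested inside the second, so strain_65 shares a more recent common ancestor with strain_56.

strain_56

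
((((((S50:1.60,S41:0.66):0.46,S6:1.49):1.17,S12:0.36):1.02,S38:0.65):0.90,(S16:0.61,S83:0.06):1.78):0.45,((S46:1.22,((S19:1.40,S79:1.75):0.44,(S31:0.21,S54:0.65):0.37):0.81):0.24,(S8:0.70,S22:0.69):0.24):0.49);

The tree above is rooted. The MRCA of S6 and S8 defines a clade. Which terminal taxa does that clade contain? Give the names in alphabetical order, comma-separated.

Tracing S6: it sits inside ((S50,S41),S6).
Tracing S8: it sits inside (S8,S22).
The smallest clade enclosing both is the whole tree (their MRCA is the root), so the answer is all 14 tips in alphabetical order.

S12, S16, S19, S22, S31, S38, S41, S46, S50, S54, S6, S79, S8, S83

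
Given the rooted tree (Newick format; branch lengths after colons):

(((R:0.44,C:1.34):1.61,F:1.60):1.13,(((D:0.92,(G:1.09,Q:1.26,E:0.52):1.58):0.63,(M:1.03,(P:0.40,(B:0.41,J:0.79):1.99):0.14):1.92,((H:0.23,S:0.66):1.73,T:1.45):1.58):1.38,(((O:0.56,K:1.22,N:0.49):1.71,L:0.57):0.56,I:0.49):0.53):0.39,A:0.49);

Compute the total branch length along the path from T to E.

The path runs T → … → MRCA → … → E; the MRCA is the node subtending ((D,(G,Q,E)),(M,(P,(B,J))),((H,S),T)).
Branch lengths along that path: 1.45 + 1.58 + 0.63 + 1.58 + 0.52 = 5.76.

5.76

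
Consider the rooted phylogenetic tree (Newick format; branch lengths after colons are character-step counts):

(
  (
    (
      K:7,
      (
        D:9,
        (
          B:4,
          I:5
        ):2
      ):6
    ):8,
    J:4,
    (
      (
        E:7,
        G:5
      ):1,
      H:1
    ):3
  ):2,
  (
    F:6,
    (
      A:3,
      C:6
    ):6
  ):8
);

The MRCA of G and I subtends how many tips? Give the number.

The MRCA of G and I is the node subtending ((K,(D,(B,I))),J,((E,G),H)).
That clade contains 8 terminal taxa: B, D, E, G, H, I, J, K.

8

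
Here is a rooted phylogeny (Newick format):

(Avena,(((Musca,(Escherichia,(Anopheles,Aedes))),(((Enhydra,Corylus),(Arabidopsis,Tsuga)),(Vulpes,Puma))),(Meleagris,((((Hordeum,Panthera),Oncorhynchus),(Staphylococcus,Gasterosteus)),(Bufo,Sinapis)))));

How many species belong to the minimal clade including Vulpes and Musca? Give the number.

10

The MRCA of Vulpes and Musca is the node subtending ((Musca,(Escherichia,(Anopheles,Aedes))),(((Enhydra,Corylus),(Arabidopsis,Tsuga)),(Vulpes,Puma))).
That clade contains 10 terminal taxa: Aedes, Anopheles, Arabidopsis, Corylus, Enhydra, Escherichia, Musca, Puma, Tsuga, Vulpes.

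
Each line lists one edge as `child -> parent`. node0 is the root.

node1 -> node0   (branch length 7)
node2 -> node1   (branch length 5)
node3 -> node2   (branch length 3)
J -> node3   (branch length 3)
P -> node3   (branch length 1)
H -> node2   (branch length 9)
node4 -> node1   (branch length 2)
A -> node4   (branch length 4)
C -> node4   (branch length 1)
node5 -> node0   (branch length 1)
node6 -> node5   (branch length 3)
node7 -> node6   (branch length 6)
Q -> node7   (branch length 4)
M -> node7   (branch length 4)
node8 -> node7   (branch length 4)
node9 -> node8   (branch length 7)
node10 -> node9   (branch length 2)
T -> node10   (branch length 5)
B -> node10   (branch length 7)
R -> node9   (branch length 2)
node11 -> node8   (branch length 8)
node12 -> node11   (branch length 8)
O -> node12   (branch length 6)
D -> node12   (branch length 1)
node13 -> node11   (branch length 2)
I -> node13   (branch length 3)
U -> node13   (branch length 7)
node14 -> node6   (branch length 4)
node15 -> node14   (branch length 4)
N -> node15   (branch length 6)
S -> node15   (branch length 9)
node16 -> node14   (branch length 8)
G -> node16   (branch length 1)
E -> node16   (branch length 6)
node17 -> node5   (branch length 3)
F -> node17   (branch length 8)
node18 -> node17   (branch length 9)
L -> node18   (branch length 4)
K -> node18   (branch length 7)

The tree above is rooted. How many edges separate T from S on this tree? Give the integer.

8

The MRCA of T and S is the node subtending ((Q,M,(((T,B),R),((O,D),(I,U)))),((N,S),(G,E))).
From T up to that node: 5 branches. From S up to the same node: 3 branches. Total: 5 + 3 = 8.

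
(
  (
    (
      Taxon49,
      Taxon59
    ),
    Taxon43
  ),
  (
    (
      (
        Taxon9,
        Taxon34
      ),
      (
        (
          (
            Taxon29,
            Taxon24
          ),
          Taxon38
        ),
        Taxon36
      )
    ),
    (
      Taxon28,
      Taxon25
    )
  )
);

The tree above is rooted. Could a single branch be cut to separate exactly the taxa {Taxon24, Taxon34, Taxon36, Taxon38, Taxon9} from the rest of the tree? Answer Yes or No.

The MRCA of the listed taxa subtends ((Taxon9,Taxon34),(((Taxon29,Taxon24),Taxon38),Taxon36)).
That clade also contains Taxon29, which is not in the proposed group, so the group is not monophyletic.

No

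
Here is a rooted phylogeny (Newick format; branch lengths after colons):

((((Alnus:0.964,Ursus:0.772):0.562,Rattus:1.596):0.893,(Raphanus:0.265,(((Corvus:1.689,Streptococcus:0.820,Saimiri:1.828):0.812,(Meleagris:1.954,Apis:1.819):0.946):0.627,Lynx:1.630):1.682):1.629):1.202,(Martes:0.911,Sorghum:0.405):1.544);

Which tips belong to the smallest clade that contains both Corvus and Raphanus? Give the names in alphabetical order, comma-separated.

Apis, Corvus, Lynx, Meleagris, Raphanus, Saimiri, Streptococcus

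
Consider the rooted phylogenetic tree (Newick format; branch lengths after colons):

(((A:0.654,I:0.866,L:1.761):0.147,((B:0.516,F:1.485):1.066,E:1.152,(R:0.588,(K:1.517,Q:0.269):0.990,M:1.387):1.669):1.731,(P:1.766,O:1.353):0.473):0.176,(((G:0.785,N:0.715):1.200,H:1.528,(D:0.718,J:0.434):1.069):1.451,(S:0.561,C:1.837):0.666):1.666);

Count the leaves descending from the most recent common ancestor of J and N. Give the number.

5

The MRCA of J and N is the node subtending ((G,N),H,(D,J)).
That clade contains 5 terminal taxa: D, G, H, J, N.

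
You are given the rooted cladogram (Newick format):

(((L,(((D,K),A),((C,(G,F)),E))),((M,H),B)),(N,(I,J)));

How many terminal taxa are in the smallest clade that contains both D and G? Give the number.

The MRCA of D and G is the node subtending (((D,K),A),((C,(G,F)),E)).
That clade contains 7 terminal taxa: A, C, D, E, F, G, K.

7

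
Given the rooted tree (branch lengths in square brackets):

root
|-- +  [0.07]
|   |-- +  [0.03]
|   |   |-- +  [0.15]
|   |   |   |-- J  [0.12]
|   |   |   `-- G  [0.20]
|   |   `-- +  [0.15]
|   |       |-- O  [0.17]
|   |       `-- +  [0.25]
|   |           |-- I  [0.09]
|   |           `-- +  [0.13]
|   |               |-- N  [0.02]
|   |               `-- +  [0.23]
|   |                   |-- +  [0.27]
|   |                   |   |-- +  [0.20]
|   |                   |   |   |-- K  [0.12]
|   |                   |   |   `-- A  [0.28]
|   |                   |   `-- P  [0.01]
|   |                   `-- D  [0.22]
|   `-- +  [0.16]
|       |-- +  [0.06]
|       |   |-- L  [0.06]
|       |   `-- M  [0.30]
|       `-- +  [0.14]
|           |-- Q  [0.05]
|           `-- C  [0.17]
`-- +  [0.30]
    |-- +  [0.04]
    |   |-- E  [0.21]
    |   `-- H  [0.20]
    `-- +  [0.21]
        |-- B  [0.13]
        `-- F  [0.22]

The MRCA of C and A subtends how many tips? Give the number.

13

The MRCA of C and A is the node subtending (((J,G),(O,(I,(N,(((K,A),P),D))))),((L,M),(Q,C))).
That clade contains 13 terminal taxa: A, C, D, G, I, J, K, L, M, N, O, P, Q.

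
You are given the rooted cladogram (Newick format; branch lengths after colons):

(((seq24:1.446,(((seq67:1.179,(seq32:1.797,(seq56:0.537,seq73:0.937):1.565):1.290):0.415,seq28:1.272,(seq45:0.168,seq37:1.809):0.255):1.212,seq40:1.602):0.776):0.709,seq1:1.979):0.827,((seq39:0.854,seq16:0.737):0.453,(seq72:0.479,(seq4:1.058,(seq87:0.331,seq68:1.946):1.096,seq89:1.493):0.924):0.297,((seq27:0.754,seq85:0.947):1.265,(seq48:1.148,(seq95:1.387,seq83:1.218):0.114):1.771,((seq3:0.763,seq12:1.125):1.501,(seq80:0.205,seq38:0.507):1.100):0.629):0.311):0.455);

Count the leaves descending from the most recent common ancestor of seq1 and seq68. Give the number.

26

The MRCA of seq1 and seq68 is the root, so the clade is the entire tree.
That clade contains 26 terminal taxa: seq1, seq12, seq16, seq24, seq27, seq28, seq3, seq32, seq37, seq38, seq39, seq4, seq40, seq45, seq48, seq56, seq67, seq68, seq72, seq73, seq80, seq83, seq85, seq87, seq89, seq95.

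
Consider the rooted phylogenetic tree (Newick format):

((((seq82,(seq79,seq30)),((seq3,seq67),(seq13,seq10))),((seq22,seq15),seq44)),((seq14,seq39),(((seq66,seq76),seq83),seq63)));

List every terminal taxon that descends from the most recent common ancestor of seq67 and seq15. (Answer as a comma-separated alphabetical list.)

Tracing seq67: it sits inside (seq3,seq67).
Tracing seq15: it sits inside (seq22,seq15).
The smallest clade enclosing both is (((seq82,(seq79,seq30)),((seq3,seq67),(seq13,seq10))),((seq22,seq15),seq44)); the answer is its 10 terminal taxa in alphabetical order.

seq10, seq13, seq15, seq22, seq3, seq30, seq44, seq67, seq79, seq82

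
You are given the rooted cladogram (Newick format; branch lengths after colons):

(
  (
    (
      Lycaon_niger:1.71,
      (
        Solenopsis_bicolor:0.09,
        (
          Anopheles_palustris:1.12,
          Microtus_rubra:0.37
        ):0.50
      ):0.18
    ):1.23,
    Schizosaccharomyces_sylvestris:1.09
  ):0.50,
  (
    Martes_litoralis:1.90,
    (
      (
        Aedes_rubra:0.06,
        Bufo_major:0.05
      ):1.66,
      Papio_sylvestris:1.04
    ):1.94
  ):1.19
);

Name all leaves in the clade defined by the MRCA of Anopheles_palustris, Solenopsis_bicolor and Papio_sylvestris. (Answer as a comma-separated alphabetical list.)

Aedes_rubra, Anopheles_palustris, Bufo_major, Lycaon_niger, Martes_litoralis, Microtus_rubra, Papio_sylvestris, Schizosaccharomyces_sylvestris, Solenopsis_bicolor

Tracing Anopheles_palustris: it sits inside (Anopheles_palustris,Microtus_rubra).
Tracing Solenopsis_bicolor: it sits inside (Solenopsis_bicolor,(Anopheles_palustris,Microtus_rubra)).
Tracing Papio_sylvestris: it sits inside ((Aedes_rubra,Bufo_major),Papio_sylvestris).
The smallest clade enclosing all 3 is the whole tree (their MRCA is the root), so the answer is all 9 tips in alphabetical order.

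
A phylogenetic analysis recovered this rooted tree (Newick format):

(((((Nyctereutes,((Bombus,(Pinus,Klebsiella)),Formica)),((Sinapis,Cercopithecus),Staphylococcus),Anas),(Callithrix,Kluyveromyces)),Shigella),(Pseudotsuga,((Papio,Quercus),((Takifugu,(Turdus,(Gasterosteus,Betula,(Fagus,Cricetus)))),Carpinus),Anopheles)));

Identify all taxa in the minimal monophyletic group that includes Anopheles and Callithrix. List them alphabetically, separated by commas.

Tracing Anopheles: it sits inside ((Papio,Quercus),((Takifugu,(Turdus,(Gasterosteus,Betula,(Fagus,Cricetus)))),Carpinus),Anopheles).
Tracing Callithrix: it sits inside (Callithrix,Kluyveromyces).
The smallest clade enclosing both is the whole tree (their MRCA is the root), so the answer is all 23 tips in alphabetical order.

Anas, Anopheles, Betula, Bombus, Callithrix, Carpinus, Cercopithecus, Cricetus, Fagus, Formica, Gasterosteus, Klebsiella, Kluyveromyces, Nyctereutes, Papio, Pinus, Pseudotsuga, Quercus, Shigella, Sinapis, Staphylococcus, Takifugu, Turdus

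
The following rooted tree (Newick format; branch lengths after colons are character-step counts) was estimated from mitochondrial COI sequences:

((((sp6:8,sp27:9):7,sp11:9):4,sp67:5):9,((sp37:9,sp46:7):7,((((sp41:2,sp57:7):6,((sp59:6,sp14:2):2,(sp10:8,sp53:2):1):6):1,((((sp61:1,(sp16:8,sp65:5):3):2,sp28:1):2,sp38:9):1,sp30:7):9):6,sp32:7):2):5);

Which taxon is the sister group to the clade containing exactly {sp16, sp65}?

The clade containing exactly {sp16, sp65} attaches to the tree at the node subtending (sp61,(sp16,sp65)).
The other lineage descending from that same node — the sister group — is the single tip sp61.

sp61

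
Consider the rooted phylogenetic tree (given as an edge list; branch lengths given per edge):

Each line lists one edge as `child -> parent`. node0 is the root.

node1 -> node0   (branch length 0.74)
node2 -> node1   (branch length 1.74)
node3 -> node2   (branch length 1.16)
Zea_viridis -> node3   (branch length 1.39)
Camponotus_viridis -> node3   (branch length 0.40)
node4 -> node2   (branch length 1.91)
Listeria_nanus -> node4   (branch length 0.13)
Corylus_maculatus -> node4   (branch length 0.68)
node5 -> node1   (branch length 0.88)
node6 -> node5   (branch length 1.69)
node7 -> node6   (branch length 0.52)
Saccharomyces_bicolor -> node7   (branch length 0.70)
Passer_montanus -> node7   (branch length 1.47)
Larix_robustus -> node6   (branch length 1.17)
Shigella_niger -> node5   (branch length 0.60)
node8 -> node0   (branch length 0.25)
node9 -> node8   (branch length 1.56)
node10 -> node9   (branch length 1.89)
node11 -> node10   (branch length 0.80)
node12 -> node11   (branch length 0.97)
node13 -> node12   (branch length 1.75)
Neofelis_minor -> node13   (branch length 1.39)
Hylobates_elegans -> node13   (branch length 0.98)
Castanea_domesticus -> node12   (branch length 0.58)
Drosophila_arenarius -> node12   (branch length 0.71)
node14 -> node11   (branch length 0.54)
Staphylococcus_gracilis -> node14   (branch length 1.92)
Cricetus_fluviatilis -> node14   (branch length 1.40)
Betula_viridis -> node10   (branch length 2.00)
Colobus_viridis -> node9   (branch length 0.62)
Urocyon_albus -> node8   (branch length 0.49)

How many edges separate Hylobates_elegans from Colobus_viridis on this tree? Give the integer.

6

The MRCA of Hylobates_elegans and Colobus_viridis is the node subtending (((((Neofelis_minor,Hylobates_elegans),Castanea_domesticus,Drosophila_arenarius),(Staphylococcus_gracilis,Cricetus_fluviatilis)),Betula_viridis),Colobus_viridis).
From Hylobates_elegans up to that node: 5 branches. From Colobus_viridis up to the same node: 1 branch. Total: 5 + 1 = 6.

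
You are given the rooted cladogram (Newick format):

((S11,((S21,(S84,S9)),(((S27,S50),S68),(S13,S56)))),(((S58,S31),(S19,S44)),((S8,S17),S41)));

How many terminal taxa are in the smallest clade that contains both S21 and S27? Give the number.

8

The MRCA of S21 and S27 is the node subtending ((S21,(S84,S9)),(((S27,S50),S68),(S13,S56))).
That clade contains 8 terminal taxa: S13, S21, S27, S50, S56, S68, S84, S9.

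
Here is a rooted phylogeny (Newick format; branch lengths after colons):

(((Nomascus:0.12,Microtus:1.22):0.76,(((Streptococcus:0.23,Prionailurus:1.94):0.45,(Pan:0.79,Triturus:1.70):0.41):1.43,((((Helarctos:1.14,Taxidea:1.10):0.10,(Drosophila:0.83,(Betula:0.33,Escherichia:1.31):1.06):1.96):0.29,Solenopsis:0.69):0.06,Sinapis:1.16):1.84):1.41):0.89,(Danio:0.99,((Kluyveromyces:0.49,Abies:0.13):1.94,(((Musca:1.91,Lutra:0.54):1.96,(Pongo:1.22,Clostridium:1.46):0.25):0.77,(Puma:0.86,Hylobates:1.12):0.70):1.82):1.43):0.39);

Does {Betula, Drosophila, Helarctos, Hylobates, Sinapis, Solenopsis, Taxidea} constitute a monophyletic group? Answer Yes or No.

No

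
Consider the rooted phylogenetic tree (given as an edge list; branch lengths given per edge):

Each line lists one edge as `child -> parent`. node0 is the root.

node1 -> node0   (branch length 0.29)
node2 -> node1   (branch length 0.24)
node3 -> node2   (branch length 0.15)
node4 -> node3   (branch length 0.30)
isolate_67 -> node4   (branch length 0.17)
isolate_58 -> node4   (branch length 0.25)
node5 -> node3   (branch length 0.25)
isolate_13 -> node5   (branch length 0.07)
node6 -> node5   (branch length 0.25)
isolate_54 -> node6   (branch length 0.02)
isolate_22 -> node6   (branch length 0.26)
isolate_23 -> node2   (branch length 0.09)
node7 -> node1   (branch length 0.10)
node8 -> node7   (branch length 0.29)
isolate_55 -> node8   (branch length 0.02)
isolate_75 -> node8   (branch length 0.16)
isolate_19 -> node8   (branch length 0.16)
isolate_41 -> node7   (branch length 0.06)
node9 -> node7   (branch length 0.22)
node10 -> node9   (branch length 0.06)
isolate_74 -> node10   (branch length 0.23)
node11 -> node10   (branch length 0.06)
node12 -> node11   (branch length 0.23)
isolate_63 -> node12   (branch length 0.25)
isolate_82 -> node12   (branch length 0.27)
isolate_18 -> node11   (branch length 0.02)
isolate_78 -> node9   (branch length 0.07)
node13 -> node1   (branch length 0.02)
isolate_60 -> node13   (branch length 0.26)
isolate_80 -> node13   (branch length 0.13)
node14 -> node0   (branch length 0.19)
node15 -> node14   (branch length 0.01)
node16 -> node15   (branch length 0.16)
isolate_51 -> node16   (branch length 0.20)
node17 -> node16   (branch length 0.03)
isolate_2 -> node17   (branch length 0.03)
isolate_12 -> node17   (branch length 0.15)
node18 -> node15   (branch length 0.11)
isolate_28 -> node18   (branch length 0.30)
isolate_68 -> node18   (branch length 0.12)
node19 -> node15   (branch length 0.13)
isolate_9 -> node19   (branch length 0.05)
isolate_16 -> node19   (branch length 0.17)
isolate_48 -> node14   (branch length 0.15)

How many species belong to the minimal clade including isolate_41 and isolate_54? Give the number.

17

The MRCA of isolate_41 and isolate_54 is the node subtending ((((isolate_67,isolate_58),(isolate_13,(isolate_54,isolate_22))),isolate_23),((isolate_55,isolate_75,isolate_19),isolate_41,((isolate_74,((isolate_63,isolate_82),isolate_18)),isolate_78)),(isolate_60,isolate_80)).
That clade contains 17 terminal taxa: isolate_13, isolate_18, isolate_19, isolate_22, isolate_23, isolate_41, isolate_54, isolate_55, isolate_58, isolate_60, isolate_63, isolate_67, isolate_74, isolate_75, isolate_78, isolate_80, isolate_82.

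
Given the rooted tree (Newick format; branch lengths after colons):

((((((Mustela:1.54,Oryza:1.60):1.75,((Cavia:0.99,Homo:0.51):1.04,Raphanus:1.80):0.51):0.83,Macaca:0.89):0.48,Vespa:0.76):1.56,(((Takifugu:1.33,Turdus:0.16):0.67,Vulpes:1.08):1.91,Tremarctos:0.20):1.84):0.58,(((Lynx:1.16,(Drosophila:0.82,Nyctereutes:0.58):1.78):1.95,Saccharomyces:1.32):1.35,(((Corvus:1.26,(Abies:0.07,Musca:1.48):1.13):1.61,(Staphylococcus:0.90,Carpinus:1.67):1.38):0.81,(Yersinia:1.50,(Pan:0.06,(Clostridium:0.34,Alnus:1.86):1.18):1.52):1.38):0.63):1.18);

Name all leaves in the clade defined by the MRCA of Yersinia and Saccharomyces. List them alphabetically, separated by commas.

Tracing Yersinia: it sits inside (Yersinia,(Pan,(Clostridium,Alnus))).
Tracing Saccharomyces: it sits inside ((Lynx,(Drosophila,Nyctereutes)),Saccharomyces).
The smallest clade enclosing both is (((Lynx,(Drosophila,Nyctereutes)),Saccharomyces),(((Corvus,(Abies,Musca)),(Staphylococcus,Carpinus)),(Yersinia,(Pan,(Clostridium,Alnus))))); the answer is its 13 terminal taxa in alphabetical order.

Abies, Alnus, Carpinus, Clostridium, Corvus, Drosophila, Lynx, Musca, Nyctereutes, Pan, Saccharomyces, Staphylococcus, Yersinia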